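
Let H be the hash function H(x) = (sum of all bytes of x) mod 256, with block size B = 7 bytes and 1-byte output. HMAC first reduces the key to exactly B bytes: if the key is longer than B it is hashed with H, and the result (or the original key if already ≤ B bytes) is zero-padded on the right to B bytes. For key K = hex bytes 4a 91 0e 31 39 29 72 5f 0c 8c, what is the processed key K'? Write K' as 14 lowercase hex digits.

e5000000000000

|K| = 10 > B = 7, so first hash the key.
H(K): sum = 74+145+14+49+57+41+114+95+12+140 = 741; mod 256 = 229 → e5.
Zero-pad H(K) = e5 to 7 bytes: K' = e5 00 00 00 00 00 00.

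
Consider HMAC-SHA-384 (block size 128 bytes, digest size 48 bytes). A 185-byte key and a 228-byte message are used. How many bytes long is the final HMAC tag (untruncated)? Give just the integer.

The tag is one SHA-384 digest: 48 bytes.

48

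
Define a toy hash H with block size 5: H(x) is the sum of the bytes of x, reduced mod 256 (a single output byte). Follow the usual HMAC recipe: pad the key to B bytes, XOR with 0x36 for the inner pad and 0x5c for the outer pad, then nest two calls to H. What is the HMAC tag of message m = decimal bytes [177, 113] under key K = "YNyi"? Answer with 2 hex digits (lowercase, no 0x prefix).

ba

Key "YNyi" = 59 4e 79 69 is 4 bytes ≤ B = 5; zero-pad to 5 bytes: K' = 59 4e 79 69 00.
K' ⊕ ipad = 6f 78 4f 5f 36.  K' ⊕ opad = 05 12 25 35 5c.
Inner input = (K'⊕ipad) ∥ m = 6f 78 4f 5f 36 ∥ b1 71.
Inner hash: sum = 111+120+79+95+54+177+113 = 749; mod 256 = 237 → ed.
Outer input = (K'⊕opad) ∥ inner = 05 12 25 35 5c ∥ ed.
Outer hash (tag): sum = 5+18+37+53+92+237 = 442; mod 256 = 186 → ba.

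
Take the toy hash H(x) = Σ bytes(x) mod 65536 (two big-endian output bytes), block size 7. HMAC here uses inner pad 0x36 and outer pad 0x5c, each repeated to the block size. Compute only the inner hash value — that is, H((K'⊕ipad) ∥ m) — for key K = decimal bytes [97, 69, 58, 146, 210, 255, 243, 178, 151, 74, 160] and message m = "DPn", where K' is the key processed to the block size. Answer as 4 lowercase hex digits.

Key decimal bytes [97, 69, 58, 146, 210, 255, 243, 178, 151, 74, 160] = 61 45 3a 92 d2 ff f3 b2 97 4a a0 is 11 bytes > B = 7, so hash it first: H(key) = 06 69, then zero-pad to 7 bytes: K' = 06 69 00 00 00 00 00.
K' ⊕ ipad = 30 5f 36 36 36 36 36.
Inner input = 30 5f 36 36 36 36 36 ∥ 44 50 6e.
Inner hash: sum = 48+95+54+54+54+54+54+68+80+110 = 671 → 02 9f.

029f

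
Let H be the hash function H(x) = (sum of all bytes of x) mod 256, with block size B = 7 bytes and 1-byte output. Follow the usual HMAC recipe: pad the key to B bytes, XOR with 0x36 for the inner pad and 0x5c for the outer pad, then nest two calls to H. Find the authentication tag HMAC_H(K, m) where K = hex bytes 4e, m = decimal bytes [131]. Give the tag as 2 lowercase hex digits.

79

Key hex bytes 4e is 1 byte ≤ B = 7; zero-pad to 7 bytes: K' = 4e 00 00 00 00 00 00.
K' ⊕ ipad = 78 36 36 36 36 36 36.  K' ⊕ opad = 12 5c 5c 5c 5c 5c 5c.
Inner input = (K'⊕ipad) ∥ m = 78 36 36 36 36 36 36 ∥ 83.
Inner hash: sum = 120+54+54+54+54+54+54+131 = 575; mod 256 = 63 → 3f.
Outer input = (K'⊕opad) ∥ inner = 12 5c 5c 5c 5c 5c 5c ∥ 3f.
Outer hash (tag): sum = 18+92+92+92+92+92+92+63 = 633; mod 256 = 121 → 79.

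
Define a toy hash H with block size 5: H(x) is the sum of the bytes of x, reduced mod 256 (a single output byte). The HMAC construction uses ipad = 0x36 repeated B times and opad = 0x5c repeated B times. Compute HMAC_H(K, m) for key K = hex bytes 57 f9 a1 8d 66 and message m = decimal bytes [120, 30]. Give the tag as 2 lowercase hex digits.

Key hex bytes 57 f9 a1 8d 66 is exactly B = 5 bytes: K' = 57 f9 a1 8d 66.
K' ⊕ ipad = 61 cf 97 bb 50.  K' ⊕ opad = 0b a5 fd d1 3a.
Inner input = (K'⊕ipad) ∥ m = 61 cf 97 bb 50 ∥ 78 1e.
Inner hash: sum = 97+207+151+187+80+120+30 = 872; mod 256 = 104 → 68.
Outer input = (K'⊕opad) ∥ inner = 0b a5 fd d1 3a ∥ 68.
Outer hash (tag): sum = 11+165+253+209+58+104 = 800; mod 256 = 32 → 20.

20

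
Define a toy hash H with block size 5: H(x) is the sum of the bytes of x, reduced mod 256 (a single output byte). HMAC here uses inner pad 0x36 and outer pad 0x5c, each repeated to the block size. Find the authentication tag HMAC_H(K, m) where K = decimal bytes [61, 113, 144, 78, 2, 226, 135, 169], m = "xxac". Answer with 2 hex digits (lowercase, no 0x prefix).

Key decimal bytes [61, 113, 144, 78, 2, 226, 135, 169] = 3d 71 90 4e 02 e2 87 a9 is 8 bytes > B = 5, so hash it first: H(key) = a0, then zero-pad to 5 bytes: K' = a0 00 00 00 00.
K' ⊕ ipad = 96 36 36 36 36.  K' ⊕ opad = fc 5c 5c 5c 5c.
Inner input = (K'⊕ipad) ∥ m = 96 36 36 36 36 ∥ 78 78 61 63.
Inner hash: sum = 150+54+54+54+54+120+120+97+99 = 802; mod 256 = 34 → 22.
Outer input = (K'⊕opad) ∥ inner = fc 5c 5c 5c 5c ∥ 22.
Outer hash (tag): sum = 252+92+92+92+92+34 = 654; mod 256 = 142 → 8e.

8e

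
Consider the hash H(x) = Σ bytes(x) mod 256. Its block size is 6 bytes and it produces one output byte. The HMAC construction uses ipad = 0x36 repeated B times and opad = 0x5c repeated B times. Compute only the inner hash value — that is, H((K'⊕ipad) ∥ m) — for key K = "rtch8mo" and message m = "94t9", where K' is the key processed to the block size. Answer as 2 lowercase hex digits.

Key "rtch8mo" = 72 74 63 68 38 6d 6f is 7 bytes > B = 6, so hash it first: H(key) = c5, then zero-pad to 6 bytes: K' = c5 00 00 00 00 00.
K' ⊕ ipad = f3 36 36 36 36 36.
Inner input = f3 36 36 36 36 36 ∥ 39 34 74 39.
Inner hash: sum = 243+54+54+54+54+54+57+52+116+57 = 795; mod 256 = 27 → 1b.

1b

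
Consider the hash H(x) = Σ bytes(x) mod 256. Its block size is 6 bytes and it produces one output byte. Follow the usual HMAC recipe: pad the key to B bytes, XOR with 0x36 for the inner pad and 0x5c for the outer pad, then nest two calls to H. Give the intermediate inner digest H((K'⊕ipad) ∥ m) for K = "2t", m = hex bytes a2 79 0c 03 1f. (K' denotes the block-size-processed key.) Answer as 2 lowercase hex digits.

67

Key "2t" = 32 74 is 2 bytes ≤ B = 6; zero-pad to 6 bytes: K' = 32 74 00 00 00 00.
K' ⊕ ipad = 04 42 36 36 36 36.
Inner input = 04 42 36 36 36 36 ∥ a2 79 0c 03 1f.
Inner hash: sum = 4+66+54+54+54+54+162+121+12+3+31 = 615; mod 256 = 103 → 67.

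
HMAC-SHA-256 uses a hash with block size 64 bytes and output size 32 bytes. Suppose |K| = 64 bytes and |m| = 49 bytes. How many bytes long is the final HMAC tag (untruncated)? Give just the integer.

32

The tag is one SHA-256 digest: 32 bytes.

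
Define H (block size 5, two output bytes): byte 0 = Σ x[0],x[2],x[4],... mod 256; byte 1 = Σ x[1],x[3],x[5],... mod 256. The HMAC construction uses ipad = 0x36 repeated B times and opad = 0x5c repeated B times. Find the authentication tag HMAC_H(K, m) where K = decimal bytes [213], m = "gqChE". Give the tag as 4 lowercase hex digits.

Key decimal bytes [213] = d5 is 1 byte ≤ B = 5; zero-pad to 5 bytes: K' = d5 00 00 00 00.
K' ⊕ ipad = e3 36 36 36 36.  K' ⊕ opad = 89 5c 5c 5c 5c.
Inner input = (K'⊕ipad) ∥ m = e3 36 36 36 36 ∥ 67 71 43 68 45.
Inner hash: even-index sum = 552 mod 256 = 40; odd-index sum = 347 mod 256 = 91 → 28 5b.
Outer input = (K'⊕opad) ∥ inner = 89 5c 5c 5c 5c ∥ 28 5b.
Outer hash (tag): even-index sum = 412 mod 256 = 156; odd-index sum = 224 mod 256 = 224 → 9c e0.

9ce0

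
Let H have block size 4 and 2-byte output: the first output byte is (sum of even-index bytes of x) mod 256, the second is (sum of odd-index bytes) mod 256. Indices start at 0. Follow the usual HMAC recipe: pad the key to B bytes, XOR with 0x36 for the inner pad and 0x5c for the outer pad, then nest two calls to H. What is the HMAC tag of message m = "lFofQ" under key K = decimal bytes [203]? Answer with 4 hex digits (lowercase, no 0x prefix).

Key decimal bytes [203] = cb is 1 byte ≤ B = 4; zero-pad to 4 bytes: K' = cb 00 00 00.
K' ⊕ ipad = fd 36 36 36.  K' ⊕ opad = 97 5c 5c 5c.
Inner input = (K'⊕ipad) ∥ m = fd 36 36 36 ∥ 6c 46 6f 66 51.
Inner hash: even-index sum = 607 mod 256 = 95; odd-index sum = 280 mod 256 = 24 → 5f 18.
Outer input = (K'⊕opad) ∥ inner = 97 5c 5c 5c ∥ 5f 18.
Outer hash (tag): even-index sum = 338 mod 256 = 82; odd-index sum = 208 mod 256 = 208 → 52 d0.

52d0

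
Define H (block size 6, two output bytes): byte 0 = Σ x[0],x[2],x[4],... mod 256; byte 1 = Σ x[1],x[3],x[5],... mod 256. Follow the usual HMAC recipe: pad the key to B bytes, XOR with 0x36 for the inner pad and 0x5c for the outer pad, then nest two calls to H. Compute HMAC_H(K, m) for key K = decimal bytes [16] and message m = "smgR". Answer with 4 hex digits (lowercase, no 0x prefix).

Key decimal bytes [16] = 10 is 1 byte ≤ B = 6; zero-pad to 6 bytes: K' = 10 00 00 00 00 00.
K' ⊕ ipad = 26 36 36 36 36 36.  K' ⊕ opad = 4c 5c 5c 5c 5c 5c.
Inner input = (K'⊕ipad) ∥ m = 26 36 36 36 36 36 ∥ 73 6d 67 52.
Inner hash: even-index sum = 364 mod 256 = 108; odd-index sum = 353 mod 256 = 97 → 6c 61.
Outer input = (K'⊕opad) ∥ inner = 4c 5c 5c 5c 5c 5c ∥ 6c 61.
Outer hash (tag): even-index sum = 368 mod 256 = 112; odd-index sum = 373 mod 256 = 117 → 70 75.

7075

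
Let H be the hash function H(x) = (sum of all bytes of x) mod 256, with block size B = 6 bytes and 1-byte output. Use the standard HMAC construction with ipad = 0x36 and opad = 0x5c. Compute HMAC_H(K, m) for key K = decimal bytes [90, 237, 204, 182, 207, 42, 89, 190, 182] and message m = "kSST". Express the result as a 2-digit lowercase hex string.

cb

Key decimal bytes [90, 237, 204, 182, 207, 42, 89, 190, 182] = 5a ed cc b6 cf 2a 59 be b6 is 9 bytes > B = 6, so hash it first: H(key) = 8f, then zero-pad to 6 bytes: K' = 8f 00 00 00 00 00.
K' ⊕ ipad = b9 36 36 36 36 36.  K' ⊕ opad = d3 5c 5c 5c 5c 5c.
Inner input = (K'⊕ipad) ∥ m = b9 36 36 36 36 36 ∥ 6b 53 53 54.
Inner hash: sum = 185+54+54+54+54+54+107+83+83+84 = 812; mod 256 = 44 → 2c.
Outer input = (K'⊕opad) ∥ inner = d3 5c 5c 5c 5c 5c ∥ 2c.
Outer hash (tag): sum = 211+92+92+92+92+92+44 = 715; mod 256 = 203 → cb.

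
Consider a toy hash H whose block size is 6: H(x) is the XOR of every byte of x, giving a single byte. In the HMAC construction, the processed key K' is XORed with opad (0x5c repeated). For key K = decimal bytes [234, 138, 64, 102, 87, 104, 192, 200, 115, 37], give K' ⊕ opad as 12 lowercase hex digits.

7b5c5c5c5c5c

Key decimal bytes [234, 138, 64, 102, 87, 104, 192, 200, 115, 37] = ea 8a 40 66 57 68 c0 c8 73 25 is 10 bytes > B = 6, so hash it first: H(key) = 27, then zero-pad to 6 bytes: K' = 27 00 00 00 00 00.
XOR each byte with 0x5c: 27⊕5c=7b, 00⊕5c=5c, 00⊕5c=5c, 00⊕5c=5c, 00⊕5c=5c, 00⊕5c=5c.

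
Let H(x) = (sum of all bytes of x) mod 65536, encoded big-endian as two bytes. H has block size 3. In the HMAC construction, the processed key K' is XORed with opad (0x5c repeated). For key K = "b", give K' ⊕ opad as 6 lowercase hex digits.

Key "b" = 62 is 1 byte ≤ B = 3; zero-pad to 3 bytes: K' = 62 00 00.
XOR each byte with 0x5c: 62⊕5c=3e, 00⊕5c=5c, 00⊕5c=5c.

3e5c5c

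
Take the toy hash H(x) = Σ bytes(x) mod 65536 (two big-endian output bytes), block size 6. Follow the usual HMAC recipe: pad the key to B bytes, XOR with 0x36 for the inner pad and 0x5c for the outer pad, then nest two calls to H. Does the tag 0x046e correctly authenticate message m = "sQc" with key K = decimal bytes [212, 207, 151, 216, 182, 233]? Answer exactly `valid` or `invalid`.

invalid

Key decimal bytes [212, 207, 151, 216, 182, 233] = d4 cf 97 d8 b6 e9 is exactly B = 6 bytes: K' = d4 cf 97 d8 b6 e9.
K' ⊕ ipad = e2 f9 a1 ee 80 df; K' ⊕ opad = 88 93 cb 84 ea b5.
Inner hash: sum = 226+249+161+238+128+223+115+81+99 = 1520 → 05 f0.
Outer hash (recomputed tag): sum = 136+147+203+132+234+181+5+240 = 1278 → 04 fe.
Recomputed tag = 04fe; claimed = 046e → mismatch.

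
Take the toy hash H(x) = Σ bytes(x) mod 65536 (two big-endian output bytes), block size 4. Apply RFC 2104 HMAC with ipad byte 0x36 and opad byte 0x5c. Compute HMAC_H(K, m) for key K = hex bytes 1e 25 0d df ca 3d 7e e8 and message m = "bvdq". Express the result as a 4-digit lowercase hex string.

Key hex bytes 1e 25 0d df ca 3d 7e e8 is 8 bytes > B = 4, so hash it first: H(key) = 03 9c, then zero-pad to 4 bytes: K' = 03 9c 00 00.
K' ⊕ ipad = 35 aa 36 36.  K' ⊕ opad = 5f c0 5c 5c.
Inner input = (K'⊕ipad) ∥ m = 35 aa 36 36 ∥ 62 76 64 71.
Inner hash: sum = 53+170+54+54+98+118+100+113 = 760 → 02 f8.
Outer input = (K'⊕opad) ∥ inner = 5f c0 5c 5c ∥ 02 f8.
Outer hash (tag): sum = 95+192+92+92+2+248 = 721 → 02 d1.

02d1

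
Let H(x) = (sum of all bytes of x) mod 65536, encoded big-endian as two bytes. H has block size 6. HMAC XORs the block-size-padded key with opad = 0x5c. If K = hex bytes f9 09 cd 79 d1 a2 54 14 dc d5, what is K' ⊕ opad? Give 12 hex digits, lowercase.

59885c5c5c5c

Key hex bytes f9 09 cd 79 d1 a2 54 14 dc d5 is 10 bytes > B = 6, so hash it first: H(key) = 05 d4, then zero-pad to 6 bytes: K' = 05 d4 00 00 00 00.
XOR each byte with 0x5c: 05⊕5c=59, d4⊕5c=88, 00⊕5c=5c, 00⊕5c=5c, 00⊕5c=5c, 00⊕5c=5c.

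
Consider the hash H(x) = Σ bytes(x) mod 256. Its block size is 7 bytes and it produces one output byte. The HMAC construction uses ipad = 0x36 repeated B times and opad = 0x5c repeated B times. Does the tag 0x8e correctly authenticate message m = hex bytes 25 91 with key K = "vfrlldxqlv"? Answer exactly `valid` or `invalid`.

valid

Key "vfrlldxqlv" = 76 66 72 6c 6c 64 78 71 6c 76 is 10 bytes > B = 7, so hash it first: H(key) = 55, then zero-pad to 7 bytes: K' = 55 00 00 00 00 00 00.
K' ⊕ ipad = 63 36 36 36 36 36 36; K' ⊕ opad = 09 5c 5c 5c 5c 5c 5c.
Inner hash: sum = 99+54+54+54+54+54+54+37+145 = 605; mod 256 = 93 → 5d.
Outer hash (recomputed tag): sum = 9+92+92+92+92+92+92+93 = 654; mod 256 = 142 → 8e.
Recomputed tag = 8e; claimed = 8e → match.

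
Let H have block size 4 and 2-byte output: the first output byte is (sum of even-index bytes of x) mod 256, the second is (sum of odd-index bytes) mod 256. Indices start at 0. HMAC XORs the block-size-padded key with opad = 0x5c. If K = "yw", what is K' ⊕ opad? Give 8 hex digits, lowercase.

Key "yw" = 79 77 is 2 bytes ≤ B = 4; zero-pad to 4 bytes: K' = 79 77 00 00.
XOR each byte with 0x5c: 79⊕5c=25, 77⊕5c=2b, 00⊕5c=5c, 00⊕5c=5c.

252b5c5c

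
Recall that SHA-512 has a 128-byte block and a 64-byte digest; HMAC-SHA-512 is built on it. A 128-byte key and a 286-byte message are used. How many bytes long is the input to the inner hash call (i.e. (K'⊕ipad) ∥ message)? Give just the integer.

Key is 128 ≤ 128 bytes, zero-padded: |K'| = 128.
Inner input = (K'⊕ipad) ∥ m → 128 + 286 = 414 bytes.

414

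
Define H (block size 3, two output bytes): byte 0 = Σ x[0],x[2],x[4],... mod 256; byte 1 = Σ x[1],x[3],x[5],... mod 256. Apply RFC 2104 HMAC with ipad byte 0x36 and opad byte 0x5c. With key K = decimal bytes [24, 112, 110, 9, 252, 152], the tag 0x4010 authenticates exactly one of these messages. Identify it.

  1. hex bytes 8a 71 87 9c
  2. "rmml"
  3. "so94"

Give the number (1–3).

2

Key decimal bytes [24, 112, 110, 9, 252, 152] = 18 70 6e 09 fc 98 is 6 bytes > B = 3, so hash it first: H(key) = 82 11, then zero-pad to 3 bytes: K' = 82 11 00.
K' ⊕ ipad = b4 27 36; K' ⊕ opad = de 4d 5c.
m1: inner = H(b4 27 36 8a 71 87 9c) = f7 38; tag = H(de 4d 5c f7 38) = 7244
m2: inner = H(b4 27 36 72 6d 6d 6c) = c3 06; tag = H(de 4d 5c c3 06) = 4010 ← matches
m3: inner = H(b4 27 36 73 6f 39 34) = 8d d3; tag = H(de 4d 5c 8d d3) = 0dda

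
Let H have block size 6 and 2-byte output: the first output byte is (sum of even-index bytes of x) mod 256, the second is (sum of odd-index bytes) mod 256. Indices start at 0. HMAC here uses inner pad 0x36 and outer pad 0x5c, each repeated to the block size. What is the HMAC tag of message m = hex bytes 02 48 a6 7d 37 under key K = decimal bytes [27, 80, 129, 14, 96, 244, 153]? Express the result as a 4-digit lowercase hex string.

6f5b

Key decimal bytes [27, 80, 129, 14, 96, 244, 153] = 1b 50 81 0e 60 f4 99 is 7 bytes > B = 6, so hash it first: H(key) = 95 52, then zero-pad to 6 bytes: K' = 95 52 00 00 00 00.
K' ⊕ ipad = a3 64 36 36 36 36.  K' ⊕ opad = c9 0e 5c 5c 5c 5c.
Inner input = (K'⊕ipad) ∥ m = a3 64 36 36 36 36 ∥ 02 48 a6 7d 37.
Inner hash: even-index sum = 494 mod 256 = 238; odd-index sum = 405 mod 256 = 149 → ee 95.
Outer input = (K'⊕opad) ∥ inner = c9 0e 5c 5c 5c 5c ∥ ee 95.
Outer hash (tag): even-index sum = 623 mod 256 = 111; odd-index sum = 347 mod 256 = 91 → 6f 5b.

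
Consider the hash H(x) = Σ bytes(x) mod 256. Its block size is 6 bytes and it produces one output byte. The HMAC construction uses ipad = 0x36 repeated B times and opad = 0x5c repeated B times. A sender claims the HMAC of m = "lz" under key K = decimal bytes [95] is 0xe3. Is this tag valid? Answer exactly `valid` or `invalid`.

invalid

Key decimal bytes [95] = 5f is 1 byte ≤ B = 6; zero-pad to 6 bytes: K' = 5f 00 00 00 00 00.
K' ⊕ ipad = 69 36 36 36 36 36; K' ⊕ opad = 03 5c 5c 5c 5c 5c.
Inner hash: sum = 105+54+54+54+54+54+108+122 = 605; mod 256 = 93 → 5d.
Outer hash (recomputed tag): sum = 3+92+92+92+92+92+93 = 556; mod 256 = 44 → 2c.
Recomputed tag = 2c; claimed = e3 → mismatch.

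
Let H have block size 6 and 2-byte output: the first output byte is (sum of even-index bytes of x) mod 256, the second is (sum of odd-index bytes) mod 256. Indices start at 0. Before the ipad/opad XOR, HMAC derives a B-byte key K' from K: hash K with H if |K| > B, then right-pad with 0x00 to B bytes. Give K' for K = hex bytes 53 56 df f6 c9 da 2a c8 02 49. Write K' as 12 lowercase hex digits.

273700000000

|K| = 10 > B = 6, so first hash the key.
H(K): even-index sum = 551 mod 256 = 39; odd-index sum = 823 mod 256 = 55 → 27 37.
Zero-pad H(K) = 27 37 to 6 bytes: K' = 27 37 00 00 00 00.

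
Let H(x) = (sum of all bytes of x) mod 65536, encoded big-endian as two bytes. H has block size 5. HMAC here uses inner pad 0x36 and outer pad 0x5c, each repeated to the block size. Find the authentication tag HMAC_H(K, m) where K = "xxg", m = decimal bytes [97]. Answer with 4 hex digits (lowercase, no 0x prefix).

Key "xxg" = 78 78 67 is 3 bytes ≤ B = 5; zero-pad to 5 bytes: K' = 78 78 67 00 00.
K' ⊕ ipad = 4e 4e 51 36 36.  K' ⊕ opad = 24 24 3b 5c 5c.
Inner input = (K'⊕ipad) ∥ m = 4e 4e 51 36 36 ∥ 61.
Inner hash: sum = 78+78+81+54+54+97 = 442 → 01 ba.
Outer input = (K'⊕opad) ∥ inner = 24 24 3b 5c 5c ∥ 01 ba.
Outer hash (tag): sum = 36+36+59+92+92+1+186 = 502 → 01 f6.

01f6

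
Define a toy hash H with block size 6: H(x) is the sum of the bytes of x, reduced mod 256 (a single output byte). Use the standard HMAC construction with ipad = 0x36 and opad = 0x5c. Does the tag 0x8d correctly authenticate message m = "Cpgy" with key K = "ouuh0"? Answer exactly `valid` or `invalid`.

valid

Key "ouuh0" = 6f 75 75 68 30 is 5 bytes ≤ B = 6; zero-pad to 6 bytes: K' = 6f 75 75 68 30 00.
K' ⊕ ipad = 59 43 43 5e 06 36; K' ⊕ opad = 33 29 29 34 6c 5c.
Inner hash: sum = 89+67+67+94+6+54+67+112+103+121 = 780; mod 256 = 12 → 0c.
Outer hash (recomputed tag): sum = 51+41+41+52+108+92+12 = 397; mod 256 = 141 → 8d.
Recomputed tag = 8d; claimed = 8d → match.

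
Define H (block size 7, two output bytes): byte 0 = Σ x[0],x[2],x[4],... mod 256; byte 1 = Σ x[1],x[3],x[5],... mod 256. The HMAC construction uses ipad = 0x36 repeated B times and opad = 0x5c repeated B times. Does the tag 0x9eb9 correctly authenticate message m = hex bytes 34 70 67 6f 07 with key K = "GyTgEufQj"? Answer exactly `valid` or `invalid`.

valid

Key "GyTgEufQj" = 47 79 54 67 45 75 66 51 6a is 9 bytes > B = 7, so hash it first: H(key) = b0 a6, then zero-pad to 7 bytes: K' = b0 a6 00 00 00 00 00.
K' ⊕ ipad = 86 90 36 36 36 36 36; K' ⊕ opad = ec fa 5c 5c 5c 5c 5c.
Inner hash: even-index sum = 519 mod 256 = 7; odd-index sum = 414 mod 256 = 158 → 07 9e.
Outer hash (recomputed tag): even-index sum = 670 mod 256 = 158; odd-index sum = 441 mod 256 = 185 → 9e b9.
Recomputed tag = 9eb9; claimed = 9eb9 → match.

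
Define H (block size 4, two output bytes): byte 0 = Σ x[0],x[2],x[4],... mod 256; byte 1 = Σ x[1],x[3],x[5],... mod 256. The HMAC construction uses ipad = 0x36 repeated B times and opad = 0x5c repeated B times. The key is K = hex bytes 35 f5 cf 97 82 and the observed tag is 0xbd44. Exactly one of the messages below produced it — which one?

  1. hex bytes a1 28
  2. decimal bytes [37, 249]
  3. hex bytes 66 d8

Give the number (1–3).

Key hex bytes 35 f5 cf 97 82 is 5 bytes > B = 4, so hash it first: H(key) = 86 8c, then zero-pad to 4 bytes: K' = 86 8c 00 00.
K' ⊕ ipad = b0 ba 36 36; K' ⊕ opad = da d0 5c 5c.
m1: inner = H(b0 ba 36 36 a1 28) = 87 18; tag = H(da d0 5c 5c 87 18) = bd44 ← matches
m2: inner = H(b0 ba 36 36 25 f9) = 0b e9; tag = H(da d0 5c 5c 0b e9) = 4115
m3: inner = H(b0 ba 36 36 66 d8) = 4c c8; tag = H(da d0 5c 5c 4c c8) = 82f4

1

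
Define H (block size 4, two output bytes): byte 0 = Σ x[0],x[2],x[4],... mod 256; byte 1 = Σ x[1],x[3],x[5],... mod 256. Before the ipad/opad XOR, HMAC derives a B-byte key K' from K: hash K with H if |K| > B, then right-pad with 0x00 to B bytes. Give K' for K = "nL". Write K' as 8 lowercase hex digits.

6e4c0000

Key "nL" = 6e 4c is 2 bytes ≤ B = 4; zero-pad to 4 bytes: K' = 6e 4c 00 00.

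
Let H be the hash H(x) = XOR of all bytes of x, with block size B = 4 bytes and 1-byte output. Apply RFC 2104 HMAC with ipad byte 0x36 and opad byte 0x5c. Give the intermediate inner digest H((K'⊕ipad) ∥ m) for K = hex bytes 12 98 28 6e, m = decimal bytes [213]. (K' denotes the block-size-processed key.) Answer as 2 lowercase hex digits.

19

Key hex bytes 12 98 28 6e is exactly B = 4 bytes: K' = 12 98 28 6e.
K' ⊕ ipad = 24 ae 1e 58.
Inner input = 24 ae 1e 58 ∥ d5.
Inner hash: XOR 24⊕ae⊕1e⊕58⊕d5 = 19.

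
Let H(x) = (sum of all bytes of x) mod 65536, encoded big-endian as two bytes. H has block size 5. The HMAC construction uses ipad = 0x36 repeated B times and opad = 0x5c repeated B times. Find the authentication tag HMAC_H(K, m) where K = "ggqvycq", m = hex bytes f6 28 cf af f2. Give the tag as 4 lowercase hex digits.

026e

Key "ggqvycq" = 67 67 71 76 79 63 71 is 7 bytes > B = 5, so hash it first: H(key) = 03 02, then zero-pad to 5 bytes: K' = 03 02 00 00 00.
K' ⊕ ipad = 35 34 36 36 36.  K' ⊕ opad = 5f 5e 5c 5c 5c.
Inner input = (K'⊕ipad) ∥ m = 35 34 36 36 36 ∥ f6 28 cf af f2.
Inner hash: sum = 53+52+54+54+54+246+40+207+175+242 = 1177 → 04 99.
Outer input = (K'⊕opad) ∥ inner = 5f 5e 5c 5c 5c ∥ 04 99.
Outer hash (tag): sum = 95+94+92+92+92+4+153 = 622 → 02 6e.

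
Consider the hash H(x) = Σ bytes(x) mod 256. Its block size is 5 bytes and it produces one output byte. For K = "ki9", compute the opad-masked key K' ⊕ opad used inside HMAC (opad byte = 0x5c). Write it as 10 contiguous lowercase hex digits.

Key "ki9" = 6b 69 39 is 3 bytes ≤ B = 5; zero-pad to 5 bytes: K' = 6b 69 39 00 00.
XOR each byte with 0x5c: 6b⊕5c=37, 69⊕5c=35, 39⊕5c=65, 00⊕5c=5c, 00⊕5c=5c.

3735655c5c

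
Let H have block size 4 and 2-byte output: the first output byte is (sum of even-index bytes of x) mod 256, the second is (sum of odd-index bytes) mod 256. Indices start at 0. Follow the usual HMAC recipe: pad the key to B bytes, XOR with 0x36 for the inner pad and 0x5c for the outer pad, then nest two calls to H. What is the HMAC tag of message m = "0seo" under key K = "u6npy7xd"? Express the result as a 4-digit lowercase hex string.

Key "u6npy7xd" = 75 36 6e 70 79 37 78 64 is 8 bytes > B = 4, so hash it first: H(key) = d4 41, then zero-pad to 4 bytes: K' = d4 41 00 00.
K' ⊕ ipad = e2 77 36 36.  K' ⊕ opad = 88 1d 5c 5c.
Inner input = (K'⊕ipad) ∥ m = e2 77 36 36 ∥ 30 73 65 6f.
Inner hash: even-index sum = 429 mod 256 = 173; odd-index sum = 399 mod 256 = 143 → ad 8f.
Outer input = (K'⊕opad) ∥ inner = 88 1d 5c 5c ∥ ad 8f.
Outer hash (tag): even-index sum = 401 mod 256 = 145; odd-index sum = 264 mod 256 = 8 → 91 08.

9108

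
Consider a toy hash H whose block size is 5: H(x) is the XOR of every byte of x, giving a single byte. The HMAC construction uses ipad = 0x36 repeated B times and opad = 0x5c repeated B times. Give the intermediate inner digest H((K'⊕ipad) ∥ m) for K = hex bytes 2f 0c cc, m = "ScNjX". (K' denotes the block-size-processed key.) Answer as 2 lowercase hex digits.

Key hex bytes 2f 0c cc is 3 bytes ≤ B = 5; zero-pad to 5 bytes: K' = 2f 0c cc 00 00.
K' ⊕ ipad = 19 3a fa 36 36.
Inner input = 19 3a fa 36 36 ∥ 53 63 4e 6a 58.
Inner hash: XOR 19⊕3a⊕fa⊕36⊕36⊕53⊕63⊕4e⊕6a⊕58 = 95.

95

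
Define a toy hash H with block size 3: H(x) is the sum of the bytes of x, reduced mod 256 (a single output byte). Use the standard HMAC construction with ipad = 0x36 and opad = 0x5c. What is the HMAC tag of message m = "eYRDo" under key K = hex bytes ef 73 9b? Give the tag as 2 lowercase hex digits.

Key hex bytes ef 73 9b is exactly B = 3 bytes: K' = ef 73 9b.
K' ⊕ ipad = d9 45 ad.  K' ⊕ opad = b3 2f c7.
Inner input = (K'⊕ipad) ∥ m = d9 45 ad ∥ 65 59 52 44 6f.
Inner hash: sum = 217+69+173+101+89+82+68+111 = 910; mod 256 = 142 → 8e.
Outer input = (K'⊕opad) ∥ inner = b3 2f c7 ∥ 8e.
Outer hash (tag): sum = 179+47+199+142 = 567; mod 256 = 55 → 37.

37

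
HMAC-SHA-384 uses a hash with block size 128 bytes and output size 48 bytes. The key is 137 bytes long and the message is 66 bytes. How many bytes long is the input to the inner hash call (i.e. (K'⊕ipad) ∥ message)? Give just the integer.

194

Key is 137 > 128 bytes, so it is hashed to 48 bytes then zero-padded to 128: |K'| = 128.
Inner input = (K'⊕ipad) ∥ m → 128 + 66 = 194 bytes.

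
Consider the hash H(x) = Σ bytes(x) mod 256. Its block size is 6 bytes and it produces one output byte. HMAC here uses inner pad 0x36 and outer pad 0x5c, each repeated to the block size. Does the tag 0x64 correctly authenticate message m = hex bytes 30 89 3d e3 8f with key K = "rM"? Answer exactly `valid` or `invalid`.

Key "rM" = 72 4d is 2 bytes ≤ B = 6; zero-pad to 6 bytes: K' = 72 4d 00 00 00 00.
K' ⊕ ipad = 44 7b 36 36 36 36; K' ⊕ opad = 2e 11 5c 5c 5c 5c.
Inner hash: sum = 68+123+54+54+54+54+48+137+61+227+143 = 1023; mod 256 = 255 → ff.
Outer hash (recomputed tag): sum = 46+17+92+92+92+92+255 = 686; mod 256 = 174 → ae.
Recomputed tag = ae; claimed = 64 → mismatch.

invalid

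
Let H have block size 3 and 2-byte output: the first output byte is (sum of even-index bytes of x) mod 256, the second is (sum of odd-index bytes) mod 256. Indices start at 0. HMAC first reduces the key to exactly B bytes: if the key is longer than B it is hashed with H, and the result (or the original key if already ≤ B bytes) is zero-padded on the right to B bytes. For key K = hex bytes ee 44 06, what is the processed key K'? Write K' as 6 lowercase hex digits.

Key hex bytes ee 44 06 is exactly B = 3 bytes: K' = ee 44 06.

ee4406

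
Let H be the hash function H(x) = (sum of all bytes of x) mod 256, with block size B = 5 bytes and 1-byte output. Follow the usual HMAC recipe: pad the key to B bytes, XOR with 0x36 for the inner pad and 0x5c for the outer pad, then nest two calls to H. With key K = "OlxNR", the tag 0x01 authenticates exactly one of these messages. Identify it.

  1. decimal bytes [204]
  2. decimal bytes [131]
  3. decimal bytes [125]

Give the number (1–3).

Key "OlxNR" = 4f 6c 78 4e 52 is exactly B = 5 bytes: K' = 4f 6c 78 4e 52.
K' ⊕ ipad = 79 5a 4e 78 64; K' ⊕ opad = 13 30 24 12 0e.
m1: inner = H(79 5a 4e 78 64 cc) = c9; tag = H(13 30 24 12 0e c9) = 50
m2: inner = H(79 5a 4e 78 64 83) = 80; tag = H(13 30 24 12 0e 80) = 07
m3: inner = H(79 5a 4e 78 64 7d) = 7a; tag = H(13 30 24 12 0e 7a) = 01 ← matches

3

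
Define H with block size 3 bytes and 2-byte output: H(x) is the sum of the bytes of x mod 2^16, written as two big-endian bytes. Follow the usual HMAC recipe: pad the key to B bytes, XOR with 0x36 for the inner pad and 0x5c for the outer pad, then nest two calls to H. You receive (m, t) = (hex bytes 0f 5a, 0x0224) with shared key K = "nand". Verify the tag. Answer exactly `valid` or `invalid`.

valid

Key "nand" = 6e 61 6e 64 is 4 bytes > B = 3, so hash it first: H(key) = 01 a1, then zero-pad to 3 bytes: K' = 01 a1 00.
K' ⊕ ipad = 37 97 36; K' ⊕ opad = 5d fd 5c.
Inner hash: sum = 55+151+54+15+90 = 365 → 01 6d.
Outer hash (recomputed tag): sum = 93+253+92+1+109 = 548 → 02 24.
Recomputed tag = 0224; claimed = 0224 → match.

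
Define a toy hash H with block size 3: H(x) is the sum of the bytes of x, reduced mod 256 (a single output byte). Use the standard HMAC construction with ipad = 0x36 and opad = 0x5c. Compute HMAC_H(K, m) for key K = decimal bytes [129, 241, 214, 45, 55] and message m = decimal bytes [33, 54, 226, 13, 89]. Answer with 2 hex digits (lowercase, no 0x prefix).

Key decimal bytes [129, 241, 214, 45, 55] = 81 f1 d6 2d 37 is 5 bytes > B = 3, so hash it first: H(key) = ac, then zero-pad to 3 bytes: K' = ac 00 00.
K' ⊕ ipad = 9a 36 36.  K' ⊕ opad = f0 5c 5c.
Inner input = (K'⊕ipad) ∥ m = 9a 36 36 ∥ 21 36 e2 0d 59.
Inner hash: sum = 154+54+54+33+54+226+13+89 = 677; mod 256 = 165 → a5.
Outer input = (K'⊕opad) ∥ inner = f0 5c 5c ∥ a5.
Outer hash (tag): sum = 240+92+92+165 = 589; mod 256 = 77 → 4d.

4d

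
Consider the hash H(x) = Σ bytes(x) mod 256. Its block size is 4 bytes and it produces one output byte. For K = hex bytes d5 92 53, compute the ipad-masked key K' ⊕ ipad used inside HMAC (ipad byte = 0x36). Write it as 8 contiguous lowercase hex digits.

Key hex bytes d5 92 53 is 3 bytes ≤ B = 4; zero-pad to 4 bytes: K' = d5 92 53 00.
XOR each byte with 0x36: d5⊕36=e3, 92⊕36=a4, 53⊕36=65, 00⊕36=36.

e3a46536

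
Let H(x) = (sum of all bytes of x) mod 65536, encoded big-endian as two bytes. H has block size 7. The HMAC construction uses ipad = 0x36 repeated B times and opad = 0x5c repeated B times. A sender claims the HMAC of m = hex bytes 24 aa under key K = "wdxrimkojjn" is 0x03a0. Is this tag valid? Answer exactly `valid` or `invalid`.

valid

Key "wdxrimkojjn" = 77 64 78 72 69 6d 6b 6f 6a 6a 6e is 11 bytes > B = 7, so hash it first: H(key) = 04 b7, then zero-pad to 7 bytes: K' = 04 b7 00 00 00 00 00.
K' ⊕ ipad = 32 81 36 36 36 36 36; K' ⊕ opad = 58 eb 5c 5c 5c 5c 5c.
Inner hash: sum = 50+129+54+54+54+54+54+36+170 = 655 → 02 8f.
Outer hash (recomputed tag): sum = 88+235+92+92+92+92+92+2+143 = 928 → 03 a0.
Recomputed tag = 03a0; claimed = 03a0 → match.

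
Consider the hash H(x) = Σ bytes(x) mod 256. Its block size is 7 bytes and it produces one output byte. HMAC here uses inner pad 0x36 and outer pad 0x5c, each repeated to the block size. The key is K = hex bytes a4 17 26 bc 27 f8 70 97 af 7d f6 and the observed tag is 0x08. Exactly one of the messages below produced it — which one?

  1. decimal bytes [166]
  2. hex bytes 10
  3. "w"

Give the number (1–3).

2

Key hex bytes a4 17 26 bc 27 f8 70 97 af 7d f6 is 11 bytes > B = 7, so hash it first: H(key) = e5, then zero-pad to 7 bytes: K' = e5 00 00 00 00 00 00.
K' ⊕ ipad = d3 36 36 36 36 36 36; K' ⊕ opad = b9 5c 5c 5c 5c 5c 5c.
m1: inner = H(d3 36 36 36 36 36 36 a6) = bd; tag = H(b9 5c 5c 5c 5c 5c 5c bd) = 9e
m2: inner = H(d3 36 36 36 36 36 36 10) = 27; tag = H(b9 5c 5c 5c 5c 5c 5c 27) = 08 ← matches
m3: inner = H(d3 36 36 36 36 36 36 77) = 8e; tag = H(b9 5c 5c 5c 5c 5c 5c 8e) = 6f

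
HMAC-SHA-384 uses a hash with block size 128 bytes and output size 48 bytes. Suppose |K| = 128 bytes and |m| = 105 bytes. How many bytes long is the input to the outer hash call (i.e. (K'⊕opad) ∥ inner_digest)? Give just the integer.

176

Key is 128 ≤ 128 bytes, zero-padded: |K'| = 128.
Outer input = (K'⊕opad) ∥ H(inner) → 128 + 48 = 176 bytes.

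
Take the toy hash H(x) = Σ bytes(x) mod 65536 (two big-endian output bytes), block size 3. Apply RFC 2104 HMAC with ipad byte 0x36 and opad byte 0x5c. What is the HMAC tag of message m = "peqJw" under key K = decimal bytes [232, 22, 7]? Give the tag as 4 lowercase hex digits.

0192

Key decimal bytes [232, 22, 7] = e8 16 07 is exactly B = 3 bytes: K' = e8 16 07.
K' ⊕ ipad = de 20 31.  K' ⊕ opad = b4 4a 5b.
Inner input = (K'⊕ipad) ∥ m = de 20 31 ∥ 70 65 71 4a 77.
Inner hash: sum = 222+32+49+112+101+113+74+119 = 822 → 03 36.
Outer input = (K'⊕opad) ∥ inner = b4 4a 5b ∥ 03 36.
Outer hash (tag): sum = 180+74+91+3+54 = 402 → 01 92.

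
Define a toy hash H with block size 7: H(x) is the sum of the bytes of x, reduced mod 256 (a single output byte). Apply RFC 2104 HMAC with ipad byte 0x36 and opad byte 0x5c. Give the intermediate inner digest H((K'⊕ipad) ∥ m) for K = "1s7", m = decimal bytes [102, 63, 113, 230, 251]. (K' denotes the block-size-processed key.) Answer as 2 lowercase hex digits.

1c

Key "1s7" = 31 73 37 is 3 bytes ≤ B = 7; zero-pad to 7 bytes: K' = 31 73 37 00 00 00 00.
K' ⊕ ipad = 07 45 01 36 36 36 36.
Inner input = 07 45 01 36 36 36 36 ∥ 66 3f 71 e6 fb.
Inner hash: sum = 7+69+1+54+54+54+54+102+63+113+230+251 = 1052; mod 256 = 28 → 1c.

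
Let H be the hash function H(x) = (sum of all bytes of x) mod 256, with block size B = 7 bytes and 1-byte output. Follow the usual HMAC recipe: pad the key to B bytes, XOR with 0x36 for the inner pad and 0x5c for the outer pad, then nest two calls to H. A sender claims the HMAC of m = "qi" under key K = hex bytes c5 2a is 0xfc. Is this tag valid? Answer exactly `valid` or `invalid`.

invalid

Key hex bytes c5 2a is 2 bytes ≤ B = 7; zero-pad to 7 bytes: K' = c5 2a 00 00 00 00 00.
K' ⊕ ipad = f3 1c 36 36 36 36 36; K' ⊕ opad = 99 76 5c 5c 5c 5c 5c.
Inner hash: sum = 243+28+54+54+54+54+54+113+105 = 759; mod 256 = 247 → f7.
Outer hash (recomputed tag): sum = 153+118+92+92+92+92+92+247 = 978; mod 256 = 210 → d2.
Recomputed tag = d2; claimed = fc → mismatch.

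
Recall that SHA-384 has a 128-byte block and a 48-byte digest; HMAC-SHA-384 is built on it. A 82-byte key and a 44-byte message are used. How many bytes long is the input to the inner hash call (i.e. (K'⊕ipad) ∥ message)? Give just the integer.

172

Key is 82 ≤ 128 bytes, zero-padded: |K'| = 128.
Inner input = (K'⊕ipad) ∥ m → 128 + 44 = 172 bytes.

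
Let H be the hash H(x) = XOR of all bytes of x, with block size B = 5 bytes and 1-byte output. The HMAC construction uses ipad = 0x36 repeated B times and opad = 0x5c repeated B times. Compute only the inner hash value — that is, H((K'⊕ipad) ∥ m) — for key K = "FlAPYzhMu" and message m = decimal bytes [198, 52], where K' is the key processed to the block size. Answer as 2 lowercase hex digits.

Key "FlAPYzhMu" = 46 6c 41 50 59 7a 68 4d 75 is 9 bytes > B = 5, so hash it first: H(key) = 48, then zero-pad to 5 bytes: K' = 48 00 00 00 00.
K' ⊕ ipad = 7e 36 36 36 36.
Inner input = 7e 36 36 36 36 ∥ c6 34.
Inner hash: XOR 7e⊕36⊕36⊕36⊕36⊕c6⊕34 = 8c.

8c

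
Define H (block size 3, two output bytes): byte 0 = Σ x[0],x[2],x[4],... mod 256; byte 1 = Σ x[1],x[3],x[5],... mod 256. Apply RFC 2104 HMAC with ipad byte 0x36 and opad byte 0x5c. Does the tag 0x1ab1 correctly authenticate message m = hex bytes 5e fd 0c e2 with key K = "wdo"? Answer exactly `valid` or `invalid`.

valid

Key "wdo" = 77 64 6f is exactly B = 3 bytes: K' = 77 64 6f.
K' ⊕ ipad = 41 52 59; K' ⊕ opad = 2b 38 33.
Inner hash: even-index sum = 633 mod 256 = 121; odd-index sum = 188 mod 256 = 188 → 79 bc.
Outer hash (recomputed tag): even-index sum = 282 mod 256 = 26; odd-index sum = 177 mod 256 = 177 → 1a b1.
Recomputed tag = 1ab1; claimed = 1ab1 → match.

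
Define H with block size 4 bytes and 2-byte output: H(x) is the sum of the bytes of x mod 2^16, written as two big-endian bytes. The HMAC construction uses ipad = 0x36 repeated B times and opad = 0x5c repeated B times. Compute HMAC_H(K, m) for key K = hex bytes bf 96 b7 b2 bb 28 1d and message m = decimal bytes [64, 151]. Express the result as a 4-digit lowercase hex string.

01fb

Key hex bytes bf 96 b7 b2 bb 28 1d is 7 bytes > B = 4, so hash it first: H(key) = 03 be, then zero-pad to 4 bytes: K' = 03 be 00 00.
K' ⊕ ipad = 35 88 36 36.  K' ⊕ opad = 5f e2 5c 5c.
Inner input = (K'⊕ipad) ∥ m = 35 88 36 36 ∥ 40 97.
Inner hash: sum = 53+136+54+54+64+151 = 512 → 02 00.
Outer input = (K'⊕opad) ∥ inner = 5f e2 5c 5c ∥ 02 00.
Outer hash (tag): sum = 95+226+92+92+2+0 = 507 → 01 fb.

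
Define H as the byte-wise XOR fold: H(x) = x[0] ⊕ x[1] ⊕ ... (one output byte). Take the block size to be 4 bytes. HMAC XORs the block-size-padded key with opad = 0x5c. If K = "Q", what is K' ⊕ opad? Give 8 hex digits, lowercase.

0d5c5c5c

Key "Q" = 51 is 1 byte ≤ B = 4; zero-pad to 4 bytes: K' = 51 00 00 00.
XOR each byte with 0x5c: 51⊕5c=0d, 00⊕5c=5c, 00⊕5c=5c, 00⊕5c=5c.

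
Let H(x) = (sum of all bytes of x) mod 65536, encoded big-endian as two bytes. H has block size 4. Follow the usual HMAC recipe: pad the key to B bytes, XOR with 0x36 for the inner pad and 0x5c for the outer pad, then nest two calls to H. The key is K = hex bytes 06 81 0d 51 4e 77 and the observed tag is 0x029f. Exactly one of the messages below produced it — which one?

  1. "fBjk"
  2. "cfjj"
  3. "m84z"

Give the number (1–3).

3

Key hex bytes 06 81 0d 51 4e 77 is 6 bytes > B = 4, so hash it first: H(key) = 01 aa, then zero-pad to 4 bytes: K' = 01 aa 00 00.
K' ⊕ ipad = 37 9c 36 36; K' ⊕ opad = 5d f6 5c 5c.
m1: inner = H(37 9c 36 36 66 42 6a 6b) = 02 bc; tag = H(5d f6 5c 5c 02 bc) = 02c9
m2: inner = H(37 9c 36 36 63 66 6a 6a) = 02 dc; tag = H(5d f6 5c 5c 02 dc) = 02e9
m3: inner = H(37 9c 36 36 6d 38 34 7a) = 02 92; tag = H(5d f6 5c 5c 02 92) = 029f ← matches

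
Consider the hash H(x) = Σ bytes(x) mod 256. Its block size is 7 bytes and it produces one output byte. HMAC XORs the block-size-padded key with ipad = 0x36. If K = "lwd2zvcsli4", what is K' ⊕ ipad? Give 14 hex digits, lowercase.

7e363636363636

Key "lwd2zvcsli4" = 6c 77 64 32 7a 76 63 73 6c 69 34 is 11 bytes > B = 7, so hash it first: H(key) = 48, then zero-pad to 7 bytes: K' = 48 00 00 00 00 00 00.
XOR each byte with 0x36: 48⊕36=7e, 00⊕36=36, 00⊕36=36, 00⊕36=36, 00⊕36=36, 00⊕36=36, 00⊕36=36.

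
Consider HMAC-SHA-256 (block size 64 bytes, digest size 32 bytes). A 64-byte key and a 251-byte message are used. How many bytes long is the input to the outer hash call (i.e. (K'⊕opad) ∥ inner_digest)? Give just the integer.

96

Key is 64 ≤ 64 bytes, zero-padded: |K'| = 64.
Outer input = (K'⊕opad) ∥ H(inner) → 64 + 32 = 96 bytes.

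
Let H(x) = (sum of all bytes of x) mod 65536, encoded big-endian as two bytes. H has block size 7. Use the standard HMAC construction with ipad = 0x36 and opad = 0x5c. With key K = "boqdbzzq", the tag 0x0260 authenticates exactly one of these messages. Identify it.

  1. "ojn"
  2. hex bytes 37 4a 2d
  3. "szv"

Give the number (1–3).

Key "boqdbzzq" = 62 6f 71 64 62 7a 7a 71 is 8 bytes > B = 7, so hash it first: H(key) = 03 6d, then zero-pad to 7 bytes: K' = 03 6d 00 00 00 00 00.
K' ⊕ ipad = 35 5b 36 36 36 36 36; K' ⊕ opad = 5f 31 5c 5c 5c 5c 5c.
m1: inner = H(35 5b 36 36 36 36 36 6f 6a 6e) = 02 e5; tag = H(5f 31 5c 5c 5c 5c 5c 02 e5) = 0343
m2: inner = H(35 5b 36 36 36 36 36 37 4a 2d) = 02 4c; tag = H(5f 31 5c 5c 5c 5c 5c 02 4c) = 02aa
m3: inner = H(35 5b 36 36 36 36 36 73 7a 76) = 03 01; tag = H(5f 31 5c 5c 5c 5c 5c 03 01) = 0260 ← matches

3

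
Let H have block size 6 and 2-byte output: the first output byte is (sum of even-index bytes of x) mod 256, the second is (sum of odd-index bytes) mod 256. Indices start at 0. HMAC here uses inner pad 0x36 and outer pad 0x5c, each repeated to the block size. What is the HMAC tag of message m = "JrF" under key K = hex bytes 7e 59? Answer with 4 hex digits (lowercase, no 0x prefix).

1e0a

Key hex bytes 7e 59 is 2 bytes ≤ B = 6; zero-pad to 6 bytes: K' = 7e 59 00 00 00 00.
K' ⊕ ipad = 48 6f 36 36 36 36.  K' ⊕ opad = 22 05 5c 5c 5c 5c.
Inner input = (K'⊕ipad) ∥ m = 48 6f 36 36 36 36 ∥ 4a 72 46.
Inner hash: even-index sum = 324 mod 256 = 68; odd-index sum = 333 mod 256 = 77 → 44 4d.
Outer input = (K'⊕opad) ∥ inner = 22 05 5c 5c 5c 5c ∥ 44 4d.
Outer hash (tag): even-index sum = 286 mod 256 = 30; odd-index sum = 266 mod 256 = 10 → 1e 0a.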